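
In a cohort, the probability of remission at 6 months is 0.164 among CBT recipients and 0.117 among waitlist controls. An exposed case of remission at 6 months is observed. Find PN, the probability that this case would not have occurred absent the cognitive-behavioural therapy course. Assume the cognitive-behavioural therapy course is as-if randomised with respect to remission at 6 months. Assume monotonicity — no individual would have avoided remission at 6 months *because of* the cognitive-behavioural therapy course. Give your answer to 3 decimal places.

Let p₁ = 0.164, p₀ = 0.117.
Under exogeneity and monotonicity, PN = (p₁ − p₀) / p₁.
PN = (0.164 − 0.117) / 0.164 = 0.047 / 0.164 ≈ 0.2866

PN ≈ 0.287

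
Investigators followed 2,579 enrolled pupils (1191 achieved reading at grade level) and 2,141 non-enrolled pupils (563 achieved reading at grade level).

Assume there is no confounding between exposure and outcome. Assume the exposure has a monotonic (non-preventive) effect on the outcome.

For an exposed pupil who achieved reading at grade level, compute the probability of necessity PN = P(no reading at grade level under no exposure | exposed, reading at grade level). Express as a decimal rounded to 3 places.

PN ≈ 0.431

p₁ = P(outcome | exposed) = 1191/2579 = 0.46181
p₀ = P(outcome | unexposed) = 563/2141 = 0.26296
Under exogeneity and monotonicity, PN = (p₁ − p₀) / p₁.
PN = (0.46181 − 0.26296) / 0.46181 = 0.19885 / 0.46181 ≈ 0.4306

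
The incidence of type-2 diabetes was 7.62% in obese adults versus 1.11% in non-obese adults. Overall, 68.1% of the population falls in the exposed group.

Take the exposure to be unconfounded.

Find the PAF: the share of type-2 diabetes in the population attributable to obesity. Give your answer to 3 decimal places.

PAF ≈ 0.800

p₁ = 0.0762, p₀ = 0.0111.
Overall risk P(Y=1) = π·p₁ + (1−π)·p₀ = 0.681×0.0762 + 0.319×0.0111 = 0.055433.
Under exogeneity, PAF = [P(Y=1) − p₀] / P(Y=1).
PAF = (0.055433 − 0.0111) / 0.055433 ≈ 0.7998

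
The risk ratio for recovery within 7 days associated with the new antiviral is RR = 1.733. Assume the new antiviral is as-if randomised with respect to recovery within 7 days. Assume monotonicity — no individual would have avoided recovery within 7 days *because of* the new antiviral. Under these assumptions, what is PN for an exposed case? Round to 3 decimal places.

Under exogeneity and monotonicity, PN = (RR − 1) / RR = 1 − 1/RR.
PN = (1.733 − 1) / 1.733 = 0.733 / 1.733 ≈ 0.4230

PN ≈ 0.423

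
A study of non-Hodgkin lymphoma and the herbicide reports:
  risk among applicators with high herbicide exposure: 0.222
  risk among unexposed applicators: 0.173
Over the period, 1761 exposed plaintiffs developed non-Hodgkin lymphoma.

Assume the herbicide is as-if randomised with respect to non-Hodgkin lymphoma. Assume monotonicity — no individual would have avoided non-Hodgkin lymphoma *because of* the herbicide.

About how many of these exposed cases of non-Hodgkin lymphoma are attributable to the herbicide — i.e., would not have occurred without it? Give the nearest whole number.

Let p₁ = 0.222, p₀ = 0.173.
PN = (p₁ − p₀)/p₁ = (0.222 − 0.173) / 0.222 ≈ 0.22072.
Attributable cases ≈ PN × (exposed cases) = 0.22072 × 1761 ≈ 388.69.

about 389 cases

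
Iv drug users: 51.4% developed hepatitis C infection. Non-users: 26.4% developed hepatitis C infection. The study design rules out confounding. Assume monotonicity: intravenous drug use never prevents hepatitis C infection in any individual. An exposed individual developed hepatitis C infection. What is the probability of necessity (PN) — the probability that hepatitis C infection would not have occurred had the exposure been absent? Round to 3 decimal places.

PN ≈ 0.486

p₁ = 0.514, p₀ = 0.264.
Under exogeneity and monotonicity, PN = (p₁ − p₀) / p₁.
PN = (0.514 − 0.264) / 0.514 = 0.25 / 0.514 ≈ 0.4864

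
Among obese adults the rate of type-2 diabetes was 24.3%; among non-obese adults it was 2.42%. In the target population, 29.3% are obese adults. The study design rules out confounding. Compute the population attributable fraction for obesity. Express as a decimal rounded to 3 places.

p₁ = 0.243, p₀ = 0.0242.
Overall risk P(Y=1) = π·p₁ + (1−π)·p₀ = 0.293×0.243 + 0.707×0.0242 = 0.088308.
Under exogeneity, PAF = [P(Y=1) − p₀] / P(Y=1).
PAF = (0.088308 − 0.0242) / 0.088308 ≈ 0.7260

PAF ≈ 0.726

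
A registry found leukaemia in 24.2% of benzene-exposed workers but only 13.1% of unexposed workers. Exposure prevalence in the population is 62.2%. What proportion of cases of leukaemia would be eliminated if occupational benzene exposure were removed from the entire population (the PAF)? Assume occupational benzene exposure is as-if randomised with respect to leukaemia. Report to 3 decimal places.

p₁ = 0.242, p₀ = 0.131.
Overall risk P(Y=1) = π·p₁ + (1−π)·p₀ = 0.622×0.242 + 0.378×0.131 = 0.20004.
Under exogeneity, PAF = [P(Y=1) − p₀] / P(Y=1).
PAF = (0.20004 − 0.131) / 0.20004 ≈ 0.3451

PAF ≈ 0.345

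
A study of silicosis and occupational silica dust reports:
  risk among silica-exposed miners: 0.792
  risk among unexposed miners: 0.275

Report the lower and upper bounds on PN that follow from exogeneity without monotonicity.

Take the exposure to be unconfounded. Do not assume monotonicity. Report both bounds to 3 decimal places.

Let p₁ = 0.792, p₀ = 0.275.
Under exogeneity alone the bounds on PN are max{0,(p₁−p₀)/p₁} ≤ PN ≤ min{1,(1−p₀)/p₁}.
  lower = (p₁ − p₀)/p₁ = 0.517 / 0.792 ≈ 0.6528
  upper = min{1, (1 − p₀)/p₁} = 0.725 / 0.792 ≈ 0.9154

0.653 ≤ PN ≤ 0.915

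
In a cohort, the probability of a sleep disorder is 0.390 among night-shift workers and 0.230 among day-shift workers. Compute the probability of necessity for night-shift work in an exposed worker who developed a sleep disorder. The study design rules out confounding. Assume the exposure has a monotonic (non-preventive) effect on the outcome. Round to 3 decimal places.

PN ≈ 0.410

Let p₁ = 0.39, p₀ = 0.23.
Under exogeneity and monotonicity, PN = (p₁ − p₀) / p₁.
PN = (0.39 − 0.23) / 0.39 = 0.16 / 0.39 ≈ 0.4103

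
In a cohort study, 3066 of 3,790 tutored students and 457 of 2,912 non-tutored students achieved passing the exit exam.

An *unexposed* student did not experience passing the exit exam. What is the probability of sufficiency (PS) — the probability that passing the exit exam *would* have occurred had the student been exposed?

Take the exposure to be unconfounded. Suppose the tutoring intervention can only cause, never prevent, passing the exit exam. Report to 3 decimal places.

PS ≈ 0.773

p₁ = P(outcome | exposed) = 3066/3790 = 0.80897
p₀ = P(outcome | unexposed) = 457/2912 = 0.15694
Under exogeneity and monotonicity, PS = (p₁ − p₀) / (1 − p₀).
PS = (0.80897 − 0.15694) / (1 − 0.15694) = 0.65203 / 0.84306 ≈ 0.7734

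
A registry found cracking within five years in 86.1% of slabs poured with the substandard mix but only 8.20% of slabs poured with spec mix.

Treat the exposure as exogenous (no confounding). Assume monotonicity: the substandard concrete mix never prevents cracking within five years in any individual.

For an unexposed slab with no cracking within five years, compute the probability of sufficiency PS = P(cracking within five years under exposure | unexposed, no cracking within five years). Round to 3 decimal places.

p₁ = 0.861, p₀ = 0.082.
Under exogeneity and monotonicity, PS = (p₁ − p₀) / (1 − p₀).
PS = (0.861 − 0.082) / (1 − 0.082) = 0.779 / 0.918 ≈ 0.8486

PS ≈ 0.849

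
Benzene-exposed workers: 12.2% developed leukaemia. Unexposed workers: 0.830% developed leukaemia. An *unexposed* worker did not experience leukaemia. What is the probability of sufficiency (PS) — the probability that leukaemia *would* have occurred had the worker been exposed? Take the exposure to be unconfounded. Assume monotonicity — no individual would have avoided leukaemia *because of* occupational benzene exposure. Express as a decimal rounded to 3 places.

p₁ = 0.122, p₀ = 0.0083.
Under exogeneity and monotonicity, PS = (p₁ − p₀) / (1 − p₀).
PS = (0.122 − 0.0083) / (1 − 0.0083) = 0.1137 / 0.9917 ≈ 0.1147

PS ≈ 0.115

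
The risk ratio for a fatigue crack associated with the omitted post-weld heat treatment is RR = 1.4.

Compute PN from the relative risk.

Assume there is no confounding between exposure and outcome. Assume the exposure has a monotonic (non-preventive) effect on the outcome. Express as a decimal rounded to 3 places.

PN ≈ 0.286

Under exogeneity and monotonicity, PN = (RR − 1) / RR = 1 − 1/RR.
PN = (1.4 − 1) / 1.4 = 0.4 / 1.4 ≈ 0.2857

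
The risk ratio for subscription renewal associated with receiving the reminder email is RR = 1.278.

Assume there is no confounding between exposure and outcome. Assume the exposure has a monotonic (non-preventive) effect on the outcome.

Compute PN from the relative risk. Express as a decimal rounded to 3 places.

PN ≈ 0.218

Under exogeneity and monotonicity, PN = (RR − 1) / RR = 1 − 1/RR.
PN = (1.278 − 1) / 1.278 = 0.278 / 1.278 ≈ 0.2175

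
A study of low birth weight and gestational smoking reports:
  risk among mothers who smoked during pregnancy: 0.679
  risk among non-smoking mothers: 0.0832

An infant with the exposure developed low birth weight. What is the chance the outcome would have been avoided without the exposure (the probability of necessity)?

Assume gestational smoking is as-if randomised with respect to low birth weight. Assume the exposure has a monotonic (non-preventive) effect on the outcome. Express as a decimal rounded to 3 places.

Let p₁ = 0.679, p₀ = 0.0832.
Under exogeneity and monotonicity, PN = (p₁ − p₀) / p₁.
PN = (0.679 − 0.0832) / 0.679 = 0.5958 / 0.679 ≈ 0.8775

PN ≈ 0.877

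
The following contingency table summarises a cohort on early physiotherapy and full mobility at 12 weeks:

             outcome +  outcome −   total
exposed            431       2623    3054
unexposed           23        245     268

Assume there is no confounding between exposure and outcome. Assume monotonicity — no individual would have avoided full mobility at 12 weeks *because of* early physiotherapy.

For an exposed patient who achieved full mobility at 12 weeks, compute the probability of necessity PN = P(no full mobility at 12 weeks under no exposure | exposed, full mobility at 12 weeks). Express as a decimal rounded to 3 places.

PN ≈ 0.392

p₁ = P(outcome | exposed) = 431/3054 = 0.14113
p₀ = P(outcome | unexposed) = 23/268 = 0.085821
Under exogeneity and monotonicity, PN = (p₁ − p₀) / p₁.
PN = (0.14113 − 0.085821) / 0.14113 = 0.055305 / 0.14113 ≈ 0.3919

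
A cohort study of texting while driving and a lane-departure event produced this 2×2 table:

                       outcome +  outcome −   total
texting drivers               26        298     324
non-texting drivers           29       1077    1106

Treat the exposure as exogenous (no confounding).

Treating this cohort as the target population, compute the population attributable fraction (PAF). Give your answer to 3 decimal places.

PAF ≈ 0.318

p₁ = P(outcome | exposed) = 26/324 = 0.080247
p₀ = P(outcome | unexposed) = 29/1106 = 0.026221
Exposure prevalence π = 324/1430 = 0.22657; overall risk P(Y=1) = 0.038462.
Under exogeneity, PAF = [P(Y=1) − p₀]/P(Y=1).
PAF = (0.038462 − 0.026221) / 0.038462 ≈ 0.3183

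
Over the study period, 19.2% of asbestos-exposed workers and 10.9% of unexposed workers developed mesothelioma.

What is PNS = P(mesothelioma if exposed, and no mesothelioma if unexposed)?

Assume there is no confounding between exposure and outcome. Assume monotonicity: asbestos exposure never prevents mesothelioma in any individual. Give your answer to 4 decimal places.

PNS ≈ 0.0830

p₁ = 0.192, p₀ = 0.109.
Under exogeneity and monotonicity, PNS = p₁ − p₀.
PNS = 0.192 − 0.109 = 0.083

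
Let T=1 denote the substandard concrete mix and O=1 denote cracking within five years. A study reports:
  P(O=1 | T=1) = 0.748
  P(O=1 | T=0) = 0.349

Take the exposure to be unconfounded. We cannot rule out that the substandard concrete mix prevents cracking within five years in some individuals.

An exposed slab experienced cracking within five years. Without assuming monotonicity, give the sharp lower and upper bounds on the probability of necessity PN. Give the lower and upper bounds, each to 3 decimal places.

Let p₁ = 0.748, p₀ = 0.349.
Under exogeneity alone the bounds on PN are max{0,(p₁−p₀)/p₁} ≤ PN ≤ min{1,(1−p₀)/p₁}.
  lower = (p₁ − p₀)/p₁ = 0.399 / 0.748 ≈ 0.5334
  upper = min{1, (1 − p₀)/p₁} = 0.651 / 0.748 ≈ 0.8703

0.533 ≤ PN ≤ 0.870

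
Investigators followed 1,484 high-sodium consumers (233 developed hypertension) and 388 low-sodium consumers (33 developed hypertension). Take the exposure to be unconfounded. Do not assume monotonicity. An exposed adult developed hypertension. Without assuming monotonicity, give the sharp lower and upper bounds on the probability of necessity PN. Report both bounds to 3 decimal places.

p₁ = P(outcome | exposed) = 233/1484 = 0.15701
p₀ = P(outcome | unexposed) = 33/388 = 0.085052
Under exogeneity alone the bounds on PN are max{0,(p₁−p₀)/p₁} ≤ PN ≤ min{1,(1−p₀)/p₁}.
  lower = (p₁ − p₀)/p₁ = 0.071957 / 0.15701 ≈ 0.4583
  upper = min{1, (1 − p₀)/p₁} = 0.91495 / 0.15701 ≈ 5.8274 → capped at 1

0.458 ≤ PN ≤ 1.000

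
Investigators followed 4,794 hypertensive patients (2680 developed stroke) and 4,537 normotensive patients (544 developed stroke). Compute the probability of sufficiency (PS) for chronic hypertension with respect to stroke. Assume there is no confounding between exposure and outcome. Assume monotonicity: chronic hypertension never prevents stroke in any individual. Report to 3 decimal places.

PS ≈ 0.499

p₁ = P(outcome | exposed) = 2680/4794 = 0.55903
p₀ = P(outcome | unexposed) = 544/4537 = 0.1199
Under exogeneity and monotonicity, PS = (p₁ − p₀) / (1 − p₀).
PS = (0.55903 − 0.1199) / (1 − 0.1199) = 0.43913 / 0.8801 ≈ 0.4990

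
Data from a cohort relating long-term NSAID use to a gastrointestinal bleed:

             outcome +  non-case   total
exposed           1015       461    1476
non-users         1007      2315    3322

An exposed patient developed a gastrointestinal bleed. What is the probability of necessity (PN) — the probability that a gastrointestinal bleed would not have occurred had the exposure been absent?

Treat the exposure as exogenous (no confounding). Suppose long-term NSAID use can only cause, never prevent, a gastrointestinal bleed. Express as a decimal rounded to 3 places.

p₁ = P(outcome | exposed) = 1015/1476 = 0.68767
p₀ = P(outcome | unexposed) = 1007/3322 = 0.30313
Under exogeneity and monotonicity, PN = (p₁ − p₀) / p₁.
PN = (0.68767 − 0.30313) / 0.68767 = 0.38454 / 0.68767 ≈ 0.5592

PN ≈ 0.559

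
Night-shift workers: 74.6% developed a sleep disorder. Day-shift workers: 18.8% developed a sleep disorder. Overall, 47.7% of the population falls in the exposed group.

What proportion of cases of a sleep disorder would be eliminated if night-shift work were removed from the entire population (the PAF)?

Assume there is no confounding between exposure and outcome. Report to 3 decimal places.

p₁ = 0.746, p₀ = 0.188.
Overall risk P(Y=1) = π·p₁ + (1−π)·p₀ = 0.477×0.746 + 0.523×0.188 = 0.45417.
Under exogeneity, PAF = [P(Y=1) − p₀] / P(Y=1).
PAF = (0.45417 − 0.188) / 0.45417 ≈ 0.5861

PAF ≈ 0.586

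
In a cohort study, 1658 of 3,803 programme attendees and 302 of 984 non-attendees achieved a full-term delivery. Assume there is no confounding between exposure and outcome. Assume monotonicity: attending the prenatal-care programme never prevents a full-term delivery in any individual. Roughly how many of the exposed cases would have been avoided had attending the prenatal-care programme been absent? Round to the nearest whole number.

p₁ = P(outcome | exposed) = 1658/3803 = 0.43597
p₀ = P(outcome | unexposed) = 302/984 = 0.30691
PN = (p₁ − p₀)/p₁ = (0.43597 − 0.30691) / 0.43597 ≈ 0.29603.
Attributable cases ≈ PN × (exposed cases) = 0.29603 × 1658 ≈ 490.82.

about 491 cases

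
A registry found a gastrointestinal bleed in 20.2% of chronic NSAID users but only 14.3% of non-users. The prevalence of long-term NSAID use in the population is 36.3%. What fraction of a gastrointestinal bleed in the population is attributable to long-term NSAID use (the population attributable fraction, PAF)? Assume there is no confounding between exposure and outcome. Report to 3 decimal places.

PAF ≈ 0.130

p₁ = 0.202, p₀ = 0.143.
Overall risk P(Y=1) = π·p₁ + (1−π)·p₀ = 0.363×0.202 + 0.637×0.143 = 0.16442.
Under exogeneity, PAF = [P(Y=1) − p₀] / P(Y=1).
PAF = (0.16442 − 0.143) / 0.16442 ≈ 0.1303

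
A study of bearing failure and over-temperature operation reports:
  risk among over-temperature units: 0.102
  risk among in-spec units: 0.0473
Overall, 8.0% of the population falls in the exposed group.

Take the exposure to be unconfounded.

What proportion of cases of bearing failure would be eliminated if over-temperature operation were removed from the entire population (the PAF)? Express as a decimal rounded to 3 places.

Let p₁ = 0.102, p₀ = 0.0473.
Overall risk P(Y=1) = π·p₁ + (1−π)·p₀ = 0.08×0.102 + 0.92×0.0473 = 0.051676.
Under exogeneity, PAF = [P(Y=1) − p₀] / P(Y=1).
PAF = (0.051676 − 0.0473) / 0.051676 ≈ 0.0847

PAF ≈ 0.085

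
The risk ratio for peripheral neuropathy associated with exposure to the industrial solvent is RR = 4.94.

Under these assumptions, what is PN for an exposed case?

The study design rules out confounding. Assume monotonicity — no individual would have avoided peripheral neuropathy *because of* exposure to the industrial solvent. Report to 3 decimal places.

PN ≈ 0.798

Under exogeneity and monotonicity, PN = (RR − 1) / RR = 1 − 1/RR.
PN = (4.94 − 1) / 4.94 = 3.94 / 4.94 ≈ 0.7976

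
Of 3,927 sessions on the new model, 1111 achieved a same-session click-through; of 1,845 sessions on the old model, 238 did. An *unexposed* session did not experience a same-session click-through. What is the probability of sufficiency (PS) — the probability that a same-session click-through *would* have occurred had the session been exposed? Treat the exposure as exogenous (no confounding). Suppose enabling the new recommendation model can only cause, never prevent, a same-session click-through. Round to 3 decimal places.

p₁ = P(outcome | exposed) = 1111/3927 = 0.28291
p₀ = P(outcome | unexposed) = 238/1845 = 0.129
Under exogeneity and monotonicity, PS = (p₁ − p₀) / (1 − p₀).
PS = (0.28291 − 0.129) / (1 − 0.129) = 0.15392 / 0.871 ≈ 0.1767

PS ≈ 0.177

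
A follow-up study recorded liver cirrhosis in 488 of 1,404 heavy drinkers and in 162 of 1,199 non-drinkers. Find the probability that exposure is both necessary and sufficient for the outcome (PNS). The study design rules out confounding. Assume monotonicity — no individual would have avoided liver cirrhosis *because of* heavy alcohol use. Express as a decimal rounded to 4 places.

p₁ = P(outcome | exposed) = 488/1404 = 0.34758
p₀ = P(outcome | unexposed) = 162/1199 = 0.13511
Under exogeneity and monotonicity, PNS = p₁ − p₀.
PNS = 0.34758 − 0.13511 = 0.21247

PNS ≈ 0.2125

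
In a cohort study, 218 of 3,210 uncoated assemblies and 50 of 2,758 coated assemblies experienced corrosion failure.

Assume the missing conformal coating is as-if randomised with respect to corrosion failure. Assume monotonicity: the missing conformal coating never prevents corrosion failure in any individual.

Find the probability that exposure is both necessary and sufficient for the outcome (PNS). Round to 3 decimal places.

PNS ≈ 0.050

p₁ = P(outcome | exposed) = 218/3210 = 0.067913
p₀ = P(outcome | unexposed) = 50/2758 = 0.018129
Under exogeneity and monotonicity, PNS = p₁ − p₀.
PNS = 0.067913 − 0.018129 = 0.049784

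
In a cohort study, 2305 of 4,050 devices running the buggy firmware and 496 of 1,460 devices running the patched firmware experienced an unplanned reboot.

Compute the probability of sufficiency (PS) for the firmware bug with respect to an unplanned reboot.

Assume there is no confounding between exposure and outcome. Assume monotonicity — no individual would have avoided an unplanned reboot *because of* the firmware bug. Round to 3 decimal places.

p₁ = P(outcome | exposed) = 2305/4050 = 0.56914
p₀ = P(outcome | unexposed) = 496/1460 = 0.33973
Under exogeneity and monotonicity, PS = (p₁ − p₀) / (1 − p₀).
PS = (0.56914 − 0.33973) / (1 − 0.33973) = 0.22941 / 0.66027 ≈ 0.3474

PS ≈ 0.347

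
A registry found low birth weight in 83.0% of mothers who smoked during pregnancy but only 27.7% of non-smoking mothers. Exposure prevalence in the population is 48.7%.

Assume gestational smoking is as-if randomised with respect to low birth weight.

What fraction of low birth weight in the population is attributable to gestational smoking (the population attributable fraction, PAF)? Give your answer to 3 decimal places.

PAF ≈ 0.493

p₁ = 0.83, p₀ = 0.277.
Overall risk P(Y=1) = π·p₁ + (1−π)·p₀ = 0.487×0.83 + 0.513×0.277 = 0.54631.
Under exogeneity, PAF = [P(Y=1) − p₀] / P(Y=1).
PAF = (0.54631 − 0.277) / 0.54631 ≈ 0.4930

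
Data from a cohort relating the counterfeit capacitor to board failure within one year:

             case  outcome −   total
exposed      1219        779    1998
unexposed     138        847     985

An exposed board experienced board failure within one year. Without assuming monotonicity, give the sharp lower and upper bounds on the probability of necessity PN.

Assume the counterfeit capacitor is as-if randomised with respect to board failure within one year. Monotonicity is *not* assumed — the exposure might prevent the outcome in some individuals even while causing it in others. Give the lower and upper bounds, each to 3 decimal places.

0.770 ≤ PN ≤ 1.000

p₁ = P(outcome | exposed) = 1219/1998 = 0.61011
p₀ = P(outcome | unexposed) = 138/985 = 0.1401
Under exogeneity alone the bounds on PN are max{0,(p₁−p₀)/p₁} ≤ PN ≤ min{1,(1−p₀)/p₁}.
  lower = (p₁ − p₀)/p₁ = 0.47001 / 0.61011 ≈ 0.7704
  upper = min{1, (1 − p₀)/p₁} = 0.8599 / 0.61011 ≈ 1.4094 → capped at 1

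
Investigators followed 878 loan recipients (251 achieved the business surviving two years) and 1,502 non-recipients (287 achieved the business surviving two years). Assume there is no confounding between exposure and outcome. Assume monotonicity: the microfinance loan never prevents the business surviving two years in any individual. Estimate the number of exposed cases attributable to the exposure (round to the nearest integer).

about 83 cases

p₁ = P(outcome | exposed) = 251/878 = 0.28588
p₀ = P(outcome | unexposed) = 287/1502 = 0.19108
PN = (p₁ − p₀)/p₁ = (0.28588 − 0.19108) / 0.28588 ≈ 0.33161.
Attributable cases ≈ PN × (exposed cases) = 0.33161 × 251 ≈ 83.23.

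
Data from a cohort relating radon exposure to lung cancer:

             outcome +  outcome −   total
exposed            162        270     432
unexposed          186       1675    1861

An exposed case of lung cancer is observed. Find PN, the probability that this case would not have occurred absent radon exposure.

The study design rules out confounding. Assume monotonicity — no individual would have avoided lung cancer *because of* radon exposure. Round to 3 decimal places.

p₁ = P(outcome | exposed) = 162/432 = 0.375
p₀ = P(outcome | unexposed) = 186/1861 = 0.099946
Under exogeneity and monotonicity, PN = (p₁ − p₀) / p₁.
PN = (0.375 − 0.099946) / 0.375 = 0.27505 / 0.375 ≈ 0.7335

PN ≈ 0.733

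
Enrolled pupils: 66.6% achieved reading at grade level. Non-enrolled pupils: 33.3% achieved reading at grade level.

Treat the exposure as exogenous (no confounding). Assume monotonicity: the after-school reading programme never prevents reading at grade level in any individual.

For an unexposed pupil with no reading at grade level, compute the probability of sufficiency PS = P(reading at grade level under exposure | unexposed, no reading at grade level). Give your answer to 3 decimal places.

PS ≈ 0.499

p₁ = 0.666, p₀ = 0.333.
Under exogeneity and monotonicity, PS = (p₁ − p₀) / (1 − p₀).
PS = (0.666 − 0.333) / (1 − 0.333) = 0.333 / 0.667 ≈ 0.4993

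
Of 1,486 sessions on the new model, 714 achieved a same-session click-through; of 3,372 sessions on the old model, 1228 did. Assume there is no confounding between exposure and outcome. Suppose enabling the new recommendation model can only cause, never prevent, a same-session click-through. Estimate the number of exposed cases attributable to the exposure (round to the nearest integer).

p₁ = P(outcome | exposed) = 714/1486 = 0.48048
p₀ = P(outcome | unexposed) = 1228/3372 = 0.36418
PN = (p₁ − p₀)/p₁ = (0.48048 − 0.36418) / 0.48048 ≈ 0.24207.
Attributable cases ≈ PN × (exposed cases) = 0.24207 × 714 ≈ 172.84.

about 173 cases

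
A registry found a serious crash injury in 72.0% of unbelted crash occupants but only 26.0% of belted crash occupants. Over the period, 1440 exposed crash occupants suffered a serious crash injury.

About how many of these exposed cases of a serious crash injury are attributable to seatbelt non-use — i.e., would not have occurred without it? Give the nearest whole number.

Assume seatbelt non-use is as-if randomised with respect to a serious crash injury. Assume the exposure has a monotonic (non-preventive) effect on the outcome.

about 920 cases

p₁ = 0.72, p₀ = 0.26.
PN = (p₁ − p₀)/p₁ = (0.72 − 0.26) / 0.72 ≈ 0.63889.
Attributable cases ≈ PN × (exposed cases) = 0.63889 × 1440 ≈ 920.00.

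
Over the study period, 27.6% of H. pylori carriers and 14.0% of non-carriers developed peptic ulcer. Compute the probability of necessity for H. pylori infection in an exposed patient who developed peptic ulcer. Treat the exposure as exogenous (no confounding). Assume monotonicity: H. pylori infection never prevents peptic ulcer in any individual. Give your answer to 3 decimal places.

p₁ = 0.276, p₀ = 0.14.
Under exogeneity and monotonicity, PN = (p₁ − p₀) / p₁.
PN = (0.276 − 0.14) / 0.276 = 0.136 / 0.276 ≈ 0.4928

PN ≈ 0.493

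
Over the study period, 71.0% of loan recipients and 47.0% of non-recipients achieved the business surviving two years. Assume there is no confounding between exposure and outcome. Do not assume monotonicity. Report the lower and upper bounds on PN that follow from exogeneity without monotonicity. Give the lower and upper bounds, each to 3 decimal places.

0.338 ≤ PN ≤ 0.746

p₁ = 0.71, p₀ = 0.47.
Under exogeneity alone the bounds on PN are max{0,(p₁−p₀)/p₁} ≤ PN ≤ min{1,(1−p₀)/p₁}.
  lower = (p₁ − p₀)/p₁ = 0.24 / 0.71 ≈ 0.3380
  upper = min{1, (1 − p₀)/p₁} = 0.53 / 0.71 ≈ 0.7465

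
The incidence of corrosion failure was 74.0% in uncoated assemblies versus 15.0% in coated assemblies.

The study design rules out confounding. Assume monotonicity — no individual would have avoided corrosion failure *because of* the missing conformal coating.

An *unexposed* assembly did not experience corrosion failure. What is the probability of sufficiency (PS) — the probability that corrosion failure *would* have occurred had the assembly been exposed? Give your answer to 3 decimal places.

p₁ = 0.74, p₀ = 0.15.
Under exogeneity and monotonicity, PS = (p₁ − p₀) / (1 − p₀).
PS = (0.74 − 0.15) / (1 − 0.15) = 0.59 / 0.85 ≈ 0.6941

PS ≈ 0.694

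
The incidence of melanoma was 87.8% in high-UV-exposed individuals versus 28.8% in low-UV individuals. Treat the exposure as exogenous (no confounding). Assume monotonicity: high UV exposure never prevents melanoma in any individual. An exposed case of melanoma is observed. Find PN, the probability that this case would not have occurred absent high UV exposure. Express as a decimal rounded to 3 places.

p₁ = 0.878, p₀ = 0.288.
Under exogeneity and monotonicity, PN = (p₁ − p₀) / p₁.
PN = (0.878 − 0.288) / 0.878 = 0.59 / 0.878 ≈ 0.6720

PN ≈ 0.672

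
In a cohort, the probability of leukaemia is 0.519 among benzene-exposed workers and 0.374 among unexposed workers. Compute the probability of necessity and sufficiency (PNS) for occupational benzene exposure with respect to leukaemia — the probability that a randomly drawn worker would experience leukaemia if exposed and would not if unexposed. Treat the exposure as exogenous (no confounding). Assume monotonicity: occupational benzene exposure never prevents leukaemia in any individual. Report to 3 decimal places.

Let p₁ = 0.519, p₀ = 0.374.
Under exogeneity and monotonicity, PNS = p₁ − p₀.
PNS = 0.519 − 0.374 = 0.145

PNS ≈ 0.145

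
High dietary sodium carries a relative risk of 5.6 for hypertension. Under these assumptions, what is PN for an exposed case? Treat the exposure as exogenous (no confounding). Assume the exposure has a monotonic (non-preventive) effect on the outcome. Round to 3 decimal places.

Under exogeneity and monotonicity, PN = (RR − 1) / RR = 1 − 1/RR.
PN = (5.6 − 1) / 5.6 = 4.6 / 5.6 ≈ 0.8214

PN ≈ 0.821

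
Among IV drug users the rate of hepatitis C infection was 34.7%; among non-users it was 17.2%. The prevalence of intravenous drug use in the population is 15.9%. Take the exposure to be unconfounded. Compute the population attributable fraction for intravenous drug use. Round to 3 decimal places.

p₁ = 0.347, p₀ = 0.172.
Overall risk P(Y=1) = π·p₁ + (1−π)·p₀ = 0.159×0.347 + 0.841×0.172 = 0.19982.
Under exogeneity, PAF = [P(Y=1) − p₀] / P(Y=1).
PAF = (0.19982 − 0.172) / 0.19982 ≈ 0.1392

PAF ≈ 0.139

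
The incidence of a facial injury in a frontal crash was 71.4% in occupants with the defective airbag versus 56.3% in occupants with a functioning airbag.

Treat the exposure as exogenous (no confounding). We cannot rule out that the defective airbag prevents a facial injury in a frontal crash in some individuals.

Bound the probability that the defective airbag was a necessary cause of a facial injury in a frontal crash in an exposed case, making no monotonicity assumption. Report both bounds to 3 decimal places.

p₁ = 0.714, p₀ = 0.563.
Under exogeneity alone the bounds on PN are max{0,(p₁−p₀)/p₁} ≤ PN ≤ min{1,(1−p₀)/p₁}.
  lower = (p₁ − p₀)/p₁ = 0.151 / 0.714 ≈ 0.2115
  upper = min{1, (1 − p₀)/p₁} = 0.437 / 0.714 ≈ 0.6120

0.211 ≤ PN ≤ 0.612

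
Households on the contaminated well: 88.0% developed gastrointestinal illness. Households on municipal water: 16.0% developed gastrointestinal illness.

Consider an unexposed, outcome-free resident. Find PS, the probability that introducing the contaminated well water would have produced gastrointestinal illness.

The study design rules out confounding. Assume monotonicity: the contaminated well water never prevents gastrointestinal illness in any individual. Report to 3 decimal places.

p₁ = 0.88, p₀ = 0.16.
Under exogeneity and monotonicity, PS = (p₁ − p₀) / (1 − p₀).
PS = (0.88 − 0.16) / (1 − 0.16) = 0.72 / 0.84 ≈ 0.8571

PS ≈ 0.857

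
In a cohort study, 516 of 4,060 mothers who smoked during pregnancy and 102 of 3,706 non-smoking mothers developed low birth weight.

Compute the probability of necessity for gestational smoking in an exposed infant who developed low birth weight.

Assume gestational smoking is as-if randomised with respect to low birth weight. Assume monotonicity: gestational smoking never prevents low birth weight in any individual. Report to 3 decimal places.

p₁ = P(outcome | exposed) = 516/4060 = 0.12709
p₀ = P(outcome | unexposed) = 102/3706 = 0.027523
Under exogeneity and monotonicity, PN = (p₁ − p₀) / p₁.
PN = (0.12709 − 0.027523) / 0.12709 = 0.099571 / 0.12709 ≈ 0.7834

PN ≈ 0.783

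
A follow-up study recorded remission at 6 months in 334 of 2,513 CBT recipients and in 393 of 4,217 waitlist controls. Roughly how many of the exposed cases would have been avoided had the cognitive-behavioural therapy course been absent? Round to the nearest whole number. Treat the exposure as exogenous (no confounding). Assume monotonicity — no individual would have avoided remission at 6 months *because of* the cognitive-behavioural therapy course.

p₁ = P(outcome | exposed) = 334/2513 = 0.13291
p₀ = P(outcome | unexposed) = 393/4217 = 0.093194
PN = (p₁ − p₀)/p₁ = (0.13291 − 0.093194) / 0.13291 ≈ 0.29881.
Attributable cases ≈ PN × (exposed cases) = 0.29881 × 334 ≈ 99.80.

about 100 cases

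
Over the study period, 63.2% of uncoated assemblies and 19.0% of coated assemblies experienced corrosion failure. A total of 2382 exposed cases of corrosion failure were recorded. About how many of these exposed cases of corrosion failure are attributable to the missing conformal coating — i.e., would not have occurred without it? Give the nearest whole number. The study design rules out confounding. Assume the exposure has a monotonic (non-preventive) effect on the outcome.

p₁ = 0.632, p₀ = 0.19.
PN = (p₁ − p₀)/p₁ = (0.632 − 0.19) / 0.632 ≈ 0.69937.
Attributable cases ≈ PN × (exposed cases) = 0.69937 × 2382 ≈ 1665.89.

about 1666 cases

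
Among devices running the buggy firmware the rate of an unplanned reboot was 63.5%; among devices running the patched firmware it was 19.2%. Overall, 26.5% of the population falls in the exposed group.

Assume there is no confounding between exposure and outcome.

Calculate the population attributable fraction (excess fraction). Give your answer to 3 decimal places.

p₁ = 0.635, p₀ = 0.192.
Overall risk P(Y=1) = π·p₁ + (1−π)·p₀ = 0.265×0.635 + 0.735×0.192 = 0.30939.
Under exogeneity, PAF = [P(Y=1) − p₀] / P(Y=1).
PAF = (0.30939 − 0.192) / 0.30939 ≈ 0.3794

PAF ≈ 0.379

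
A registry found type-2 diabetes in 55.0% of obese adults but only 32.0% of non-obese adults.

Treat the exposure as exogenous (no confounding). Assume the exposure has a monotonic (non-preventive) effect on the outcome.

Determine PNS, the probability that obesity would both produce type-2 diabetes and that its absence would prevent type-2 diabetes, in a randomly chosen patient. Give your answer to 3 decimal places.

PNS ≈ 0.230

p₁ = 0.55, p₀ = 0.32.
Under exogeneity and monotonicity, PNS = p₁ − p₀.
PNS = 0.55 − 0.32 = 0.23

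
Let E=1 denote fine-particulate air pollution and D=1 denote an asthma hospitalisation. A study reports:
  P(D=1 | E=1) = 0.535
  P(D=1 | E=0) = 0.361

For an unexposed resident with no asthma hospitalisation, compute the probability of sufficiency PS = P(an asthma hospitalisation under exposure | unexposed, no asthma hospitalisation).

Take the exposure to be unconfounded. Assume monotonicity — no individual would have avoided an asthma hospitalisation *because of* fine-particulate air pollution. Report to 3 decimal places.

PS ≈ 0.272

Let p₁ = 0.535, p₀ = 0.361.
Under exogeneity and monotonicity, PS = (p₁ − p₀) / (1 − p₀).
PS = (0.535 − 0.361) / (1 − 0.361) = 0.174 / 0.639 ≈ 0.2723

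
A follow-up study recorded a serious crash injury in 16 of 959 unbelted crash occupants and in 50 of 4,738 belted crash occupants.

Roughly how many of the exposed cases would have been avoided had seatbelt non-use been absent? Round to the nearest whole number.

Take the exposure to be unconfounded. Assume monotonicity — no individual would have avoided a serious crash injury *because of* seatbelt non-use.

p₁ = P(outcome | exposed) = 16/959 = 0.016684
p₀ = P(outcome | unexposed) = 50/4738 = 0.010553
PN = (p₁ − p₀)/p₁ = (0.016684 − 0.010553) / 0.016684 ≈ 0.36748.
Attributable cases ≈ PN × (exposed cases) = 0.36748 × 16 ≈ 5.88.

about 6 cases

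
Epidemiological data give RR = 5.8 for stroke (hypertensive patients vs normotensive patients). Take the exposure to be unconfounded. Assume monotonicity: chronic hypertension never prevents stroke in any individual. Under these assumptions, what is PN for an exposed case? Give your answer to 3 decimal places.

PN ≈ 0.828

Under exogeneity and monotonicity, PN = (RR − 1) / RR = 1 − 1/RR.
PN = (5.8 − 1) / 5.8 = 4.8 / 5.8 ≈ 0.8276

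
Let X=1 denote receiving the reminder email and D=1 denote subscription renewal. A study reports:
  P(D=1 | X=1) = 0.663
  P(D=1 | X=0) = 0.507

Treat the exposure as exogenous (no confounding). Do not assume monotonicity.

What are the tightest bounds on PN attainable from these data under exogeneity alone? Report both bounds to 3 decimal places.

0.235 ≤ PN ≤ 0.744

Let p₁ = 0.663, p₀ = 0.507.
Under exogeneity alone the bounds on PN are max{0,(p₁−p₀)/p₁} ≤ PN ≤ min{1,(1−p₀)/p₁}.
  lower = (p₁ − p₀)/p₁ = 0.156 / 0.663 ≈ 0.2353
  upper = min{1, (1 − p₀)/p₁} = 0.493 / 0.663 ≈ 0.7436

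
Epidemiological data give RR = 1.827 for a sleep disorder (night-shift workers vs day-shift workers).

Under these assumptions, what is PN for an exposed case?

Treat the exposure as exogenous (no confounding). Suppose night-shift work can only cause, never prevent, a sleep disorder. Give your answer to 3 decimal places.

PN ≈ 0.453

Under exogeneity and monotonicity, PN = (RR − 1) / RR = 1 − 1/RR.
PN = (1.827 − 1) / 1.827 = 0.827 / 1.827 ≈ 0.4527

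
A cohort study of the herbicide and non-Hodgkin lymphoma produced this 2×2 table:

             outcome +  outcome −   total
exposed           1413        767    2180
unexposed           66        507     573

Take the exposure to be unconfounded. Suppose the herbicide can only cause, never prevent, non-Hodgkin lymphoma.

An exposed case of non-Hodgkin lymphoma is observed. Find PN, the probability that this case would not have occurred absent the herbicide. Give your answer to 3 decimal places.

p₁ = P(outcome | exposed) = 1413/2180 = 0.64817
p₀ = P(outcome | unexposed) = 66/573 = 0.11518
Under exogeneity and monotonicity, PN = (p₁ − p₀)/p₁.
PN = (0.64817 − 0.11518) / 0.64817 ≈ 0.8223

PN ≈ 0.822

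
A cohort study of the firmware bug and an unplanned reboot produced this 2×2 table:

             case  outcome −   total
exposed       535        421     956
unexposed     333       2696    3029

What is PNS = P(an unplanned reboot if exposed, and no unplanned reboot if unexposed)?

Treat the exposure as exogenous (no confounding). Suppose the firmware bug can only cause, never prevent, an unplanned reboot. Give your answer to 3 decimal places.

PNS ≈ 0.450

p₁ = P(outcome | exposed) = 535/956 = 0.55962
p₀ = P(outcome | unexposed) = 333/3029 = 0.10994
Under exogeneity and monotonicity, PNS = p₁ − p₀.
PNS = 0.55962 − 0.10994 = 0.44969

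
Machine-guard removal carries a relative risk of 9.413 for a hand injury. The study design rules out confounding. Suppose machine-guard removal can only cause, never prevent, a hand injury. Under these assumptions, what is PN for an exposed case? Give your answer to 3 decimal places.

Under exogeneity and monotonicity, PN = (RR − 1) / RR = 1 − 1/RR.
PN = (9.413 − 1) / 9.413 = 8.413 / 9.413 ≈ 0.8938

PN ≈ 0.894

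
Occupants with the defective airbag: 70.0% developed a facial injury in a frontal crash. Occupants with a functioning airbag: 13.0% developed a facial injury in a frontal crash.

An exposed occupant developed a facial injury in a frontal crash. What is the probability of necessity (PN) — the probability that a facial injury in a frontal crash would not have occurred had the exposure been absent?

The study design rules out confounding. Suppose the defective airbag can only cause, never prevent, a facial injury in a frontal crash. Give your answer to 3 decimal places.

PN ≈ 0.814

p₁ = 0.7, p₀ = 0.13.
Under exogeneity and monotonicity, PN = (p₁ − p₀) / p₁.
PN = (0.7 − 0.13) / 0.7 = 0.57 / 0.7 ≈ 0.8143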